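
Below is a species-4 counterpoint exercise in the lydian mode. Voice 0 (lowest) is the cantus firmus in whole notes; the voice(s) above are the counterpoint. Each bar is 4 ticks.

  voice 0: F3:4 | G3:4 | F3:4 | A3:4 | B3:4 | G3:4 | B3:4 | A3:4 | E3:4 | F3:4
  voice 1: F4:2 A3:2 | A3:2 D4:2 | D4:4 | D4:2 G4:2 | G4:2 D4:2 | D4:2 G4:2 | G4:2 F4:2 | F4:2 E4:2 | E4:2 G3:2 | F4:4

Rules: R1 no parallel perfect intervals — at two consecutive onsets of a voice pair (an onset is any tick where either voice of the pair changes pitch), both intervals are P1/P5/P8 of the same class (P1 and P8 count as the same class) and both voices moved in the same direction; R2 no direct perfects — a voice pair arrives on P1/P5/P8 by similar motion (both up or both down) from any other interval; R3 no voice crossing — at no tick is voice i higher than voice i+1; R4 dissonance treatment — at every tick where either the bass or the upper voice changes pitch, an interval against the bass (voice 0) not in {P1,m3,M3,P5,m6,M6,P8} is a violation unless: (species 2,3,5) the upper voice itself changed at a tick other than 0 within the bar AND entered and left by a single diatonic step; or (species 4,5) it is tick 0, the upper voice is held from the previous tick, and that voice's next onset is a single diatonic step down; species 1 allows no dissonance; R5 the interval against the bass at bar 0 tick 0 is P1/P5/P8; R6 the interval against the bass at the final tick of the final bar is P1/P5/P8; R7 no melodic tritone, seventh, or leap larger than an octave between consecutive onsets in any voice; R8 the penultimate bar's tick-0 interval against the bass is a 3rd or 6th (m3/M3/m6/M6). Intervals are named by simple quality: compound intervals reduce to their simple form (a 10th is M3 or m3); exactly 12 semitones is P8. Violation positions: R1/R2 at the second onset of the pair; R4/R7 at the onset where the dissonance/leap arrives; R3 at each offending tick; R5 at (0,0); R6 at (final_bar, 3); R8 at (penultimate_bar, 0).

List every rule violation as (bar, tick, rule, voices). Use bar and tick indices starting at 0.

(1, 0, R4, (0, 1))
(3, 0, R4, (0, 1))
(3, 2, R4, (0, 1))
(6, 2, R4, (0, 1))
(8, 0, R8, (0, 1))
(9, 0, R2, (0, 1))
(9, 0, R7, (1,))

bar 0: v0=F3 v1=F4 downbeat P8
bar 1: v0=G3 v1=A3 downbeat M2
bar 2: v0=F3 v1=D4 downbeat M6
bar 3: v0=A3 v1=D4 downbeat P4
bar 4: v0=B3 v1=G4 downbeat m6
bar 5: v0=G3 v1=D4 downbeat P5
bar 6: v0=B3 v1=G4 downbeat m6
bar 7: v0=A3 v1=F4 downbeat m6
bar 8: v0=E3 v1=E4 downbeat P8
bar 9: v0=F3 v1=F4 downbeat P8
  -> R4 @ bar 1 tick 0 v(0, 1): G3/A3 M2 untreated
  -> R4 @ bar 3 tick 0 v(0, 1): A3/D4 P4 untreated
  -> R4 @ bar 3 tick 2 v(0, 1): A3/G4 m7 untreated
  -> R4 @ bar 6 tick 2 v(0, 1): B3/F4 TT untreated
  -> R8 @ bar 8 tick 0 v(0, 1): penult P8 not 3rd/6th
  -> R2 @ bar 9 tick 0 v(0, 1): E3/G3 m3 -> F3/F4 P8 similar
  -> R7 @ bar 9 tick 0 v(1,): G3->F4 leap 10st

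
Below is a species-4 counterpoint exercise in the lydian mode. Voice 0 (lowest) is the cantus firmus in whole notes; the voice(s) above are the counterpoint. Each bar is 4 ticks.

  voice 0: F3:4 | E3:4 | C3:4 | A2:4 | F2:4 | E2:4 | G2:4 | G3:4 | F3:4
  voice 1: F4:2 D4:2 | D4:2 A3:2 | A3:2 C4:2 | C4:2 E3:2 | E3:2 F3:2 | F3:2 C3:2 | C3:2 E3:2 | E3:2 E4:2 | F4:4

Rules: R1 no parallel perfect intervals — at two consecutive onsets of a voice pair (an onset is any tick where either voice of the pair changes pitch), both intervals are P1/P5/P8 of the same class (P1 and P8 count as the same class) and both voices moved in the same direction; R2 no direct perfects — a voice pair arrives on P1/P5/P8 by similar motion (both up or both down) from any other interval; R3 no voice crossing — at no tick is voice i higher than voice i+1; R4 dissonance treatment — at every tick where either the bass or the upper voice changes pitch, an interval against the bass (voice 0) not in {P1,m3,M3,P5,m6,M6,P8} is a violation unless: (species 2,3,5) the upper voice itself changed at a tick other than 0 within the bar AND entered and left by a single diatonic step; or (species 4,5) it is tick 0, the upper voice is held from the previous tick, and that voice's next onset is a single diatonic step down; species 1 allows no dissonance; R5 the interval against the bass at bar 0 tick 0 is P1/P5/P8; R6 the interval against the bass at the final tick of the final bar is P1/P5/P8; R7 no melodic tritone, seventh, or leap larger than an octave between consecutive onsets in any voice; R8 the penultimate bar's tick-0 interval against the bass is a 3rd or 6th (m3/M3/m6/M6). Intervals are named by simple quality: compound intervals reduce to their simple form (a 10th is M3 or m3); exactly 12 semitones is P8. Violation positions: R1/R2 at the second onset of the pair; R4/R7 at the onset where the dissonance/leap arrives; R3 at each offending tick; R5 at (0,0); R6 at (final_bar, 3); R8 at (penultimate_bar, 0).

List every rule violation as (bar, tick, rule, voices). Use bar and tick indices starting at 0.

bar 0: v0=F3 v1=F4 downbeat P8
bar 1: v0=E3 v1=D4 downbeat m7
bar 2: v0=C3 v1=A3 downbeat M6
bar 3: v0=A2 v1=C4 downbeat m3
bar 4: v0=F2 v1=E3 downbeat M7
bar 5: v0=E2 v1=F3 downbeat m2
bar 6: v0=G2 v1=C3 downbeat P4
bar 7: v0=G3 v1=E3 downbeat m3
bar 8: v0=F3 v1=F4 downbeat P8
  -> R4 @ bar 1 tick 0 v(0, 1): E3/D4 m7 untreated
  -> R4 @ bar 1 tick 2 v(0, 1): E3/A3 P4 untreated
  -> R4 @ bar 4 tick 0 v(0, 1): F2/E3 M7 untreated
  -> R4 @ bar 5 tick 0 v(0, 1): E2/F3 m2 untreated
  -> R4 @ bar 6 tick 0 v(0, 1): G2/C3 P4 untreated
  -> R3 @ bar 7 tick 0 v(0, 1): G3 above E3
  -> R3 @ bar 7 tick 1 v(0, 1): G3 above E3

(1, 0, R4, (0, 1))
(1, 2, R4, (0, 1))
(4, 0, R4, (0, 1))
(5, 0, R4, (0, 1))
(6, 0, R4, (0, 1))
(7, 0, R3, (0, 1))
(7, 1, R3, (0, 1))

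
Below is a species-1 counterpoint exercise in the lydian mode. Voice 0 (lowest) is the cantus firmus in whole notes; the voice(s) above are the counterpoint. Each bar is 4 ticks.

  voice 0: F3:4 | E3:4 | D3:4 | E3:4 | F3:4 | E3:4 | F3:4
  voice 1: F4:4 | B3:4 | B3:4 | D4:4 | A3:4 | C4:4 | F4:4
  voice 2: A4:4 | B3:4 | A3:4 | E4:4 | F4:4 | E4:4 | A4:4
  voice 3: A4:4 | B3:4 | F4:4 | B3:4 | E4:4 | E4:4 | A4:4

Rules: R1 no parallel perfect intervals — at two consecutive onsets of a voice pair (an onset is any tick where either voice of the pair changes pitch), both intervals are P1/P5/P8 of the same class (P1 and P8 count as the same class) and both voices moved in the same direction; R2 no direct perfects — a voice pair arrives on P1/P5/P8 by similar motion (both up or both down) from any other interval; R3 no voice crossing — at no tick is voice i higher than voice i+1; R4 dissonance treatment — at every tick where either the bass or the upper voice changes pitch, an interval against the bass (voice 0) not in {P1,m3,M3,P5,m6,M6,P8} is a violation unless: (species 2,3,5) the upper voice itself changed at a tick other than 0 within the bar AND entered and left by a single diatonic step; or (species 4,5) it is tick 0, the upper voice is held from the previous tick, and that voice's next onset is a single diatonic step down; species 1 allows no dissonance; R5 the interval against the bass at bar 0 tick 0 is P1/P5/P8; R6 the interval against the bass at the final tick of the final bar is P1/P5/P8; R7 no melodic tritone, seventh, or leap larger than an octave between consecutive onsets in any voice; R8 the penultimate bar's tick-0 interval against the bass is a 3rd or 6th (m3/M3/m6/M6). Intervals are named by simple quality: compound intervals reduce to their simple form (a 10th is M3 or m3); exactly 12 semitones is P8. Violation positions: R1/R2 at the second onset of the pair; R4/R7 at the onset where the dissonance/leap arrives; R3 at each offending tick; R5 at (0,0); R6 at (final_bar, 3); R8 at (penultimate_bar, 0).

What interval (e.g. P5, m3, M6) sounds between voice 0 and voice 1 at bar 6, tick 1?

P8

voice 0=F3 voice 1=F4 -> P8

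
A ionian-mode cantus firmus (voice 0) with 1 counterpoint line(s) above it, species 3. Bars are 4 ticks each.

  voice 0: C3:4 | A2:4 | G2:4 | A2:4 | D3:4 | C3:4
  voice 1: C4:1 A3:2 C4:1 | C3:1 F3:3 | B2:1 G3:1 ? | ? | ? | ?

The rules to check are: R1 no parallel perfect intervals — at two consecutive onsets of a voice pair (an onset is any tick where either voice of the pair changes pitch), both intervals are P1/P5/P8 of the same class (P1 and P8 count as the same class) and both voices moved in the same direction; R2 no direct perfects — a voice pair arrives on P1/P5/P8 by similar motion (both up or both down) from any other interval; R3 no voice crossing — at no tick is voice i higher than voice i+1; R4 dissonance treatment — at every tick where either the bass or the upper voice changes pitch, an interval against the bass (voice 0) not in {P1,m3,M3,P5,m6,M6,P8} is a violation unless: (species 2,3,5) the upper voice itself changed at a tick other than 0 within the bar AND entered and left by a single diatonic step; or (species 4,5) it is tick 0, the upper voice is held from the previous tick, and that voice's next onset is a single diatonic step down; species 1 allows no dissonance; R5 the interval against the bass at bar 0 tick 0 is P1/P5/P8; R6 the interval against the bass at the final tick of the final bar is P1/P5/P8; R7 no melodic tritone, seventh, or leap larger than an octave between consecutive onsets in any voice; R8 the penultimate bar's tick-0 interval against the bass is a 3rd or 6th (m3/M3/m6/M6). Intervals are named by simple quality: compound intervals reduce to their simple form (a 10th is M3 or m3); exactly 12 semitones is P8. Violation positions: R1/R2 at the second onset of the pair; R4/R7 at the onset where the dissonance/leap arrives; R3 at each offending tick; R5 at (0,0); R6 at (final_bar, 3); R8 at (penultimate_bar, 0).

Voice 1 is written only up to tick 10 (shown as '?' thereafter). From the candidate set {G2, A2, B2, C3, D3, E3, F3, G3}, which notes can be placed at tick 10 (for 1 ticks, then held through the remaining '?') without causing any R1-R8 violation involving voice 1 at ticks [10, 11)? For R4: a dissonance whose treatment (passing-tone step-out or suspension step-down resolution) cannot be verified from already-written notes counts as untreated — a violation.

G2: legal
A2: violates R4,R7
B2: legal
C3: violates R4
D3: legal
E3: legal
F3: violates R4
G3: legal

{B2, D3, E3, G2, G3}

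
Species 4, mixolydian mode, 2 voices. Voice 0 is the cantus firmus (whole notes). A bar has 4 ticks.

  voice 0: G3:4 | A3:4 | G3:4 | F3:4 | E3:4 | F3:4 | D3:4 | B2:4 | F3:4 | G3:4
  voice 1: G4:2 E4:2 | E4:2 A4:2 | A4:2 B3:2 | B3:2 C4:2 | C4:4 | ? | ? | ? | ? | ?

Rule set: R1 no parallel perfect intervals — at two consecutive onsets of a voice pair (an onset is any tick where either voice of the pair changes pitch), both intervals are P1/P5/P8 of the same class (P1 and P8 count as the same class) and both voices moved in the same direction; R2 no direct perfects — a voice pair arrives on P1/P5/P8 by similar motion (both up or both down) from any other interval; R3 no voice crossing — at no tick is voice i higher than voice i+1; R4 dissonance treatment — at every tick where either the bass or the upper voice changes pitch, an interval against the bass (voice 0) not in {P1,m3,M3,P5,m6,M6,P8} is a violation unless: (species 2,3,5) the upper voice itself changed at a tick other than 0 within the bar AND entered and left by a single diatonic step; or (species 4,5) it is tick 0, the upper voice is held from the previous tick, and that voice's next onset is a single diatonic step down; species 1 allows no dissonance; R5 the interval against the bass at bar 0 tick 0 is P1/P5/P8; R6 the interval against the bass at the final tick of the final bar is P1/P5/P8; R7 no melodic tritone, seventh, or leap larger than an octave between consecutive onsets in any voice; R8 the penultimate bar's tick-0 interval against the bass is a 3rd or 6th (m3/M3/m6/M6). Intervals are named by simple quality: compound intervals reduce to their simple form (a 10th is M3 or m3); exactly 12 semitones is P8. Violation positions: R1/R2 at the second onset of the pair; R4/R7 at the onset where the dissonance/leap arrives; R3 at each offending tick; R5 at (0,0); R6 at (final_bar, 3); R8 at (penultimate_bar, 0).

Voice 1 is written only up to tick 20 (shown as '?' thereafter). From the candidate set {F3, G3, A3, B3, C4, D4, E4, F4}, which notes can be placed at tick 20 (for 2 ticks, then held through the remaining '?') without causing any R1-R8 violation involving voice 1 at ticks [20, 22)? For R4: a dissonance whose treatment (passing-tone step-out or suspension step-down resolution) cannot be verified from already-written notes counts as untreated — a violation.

{A3, C4, D4, F3}

F3: legal
G3: violates R4
A3: legal
B3: violates R4
C4: legal
D4: legal
E4: violates R4
F4: violates R2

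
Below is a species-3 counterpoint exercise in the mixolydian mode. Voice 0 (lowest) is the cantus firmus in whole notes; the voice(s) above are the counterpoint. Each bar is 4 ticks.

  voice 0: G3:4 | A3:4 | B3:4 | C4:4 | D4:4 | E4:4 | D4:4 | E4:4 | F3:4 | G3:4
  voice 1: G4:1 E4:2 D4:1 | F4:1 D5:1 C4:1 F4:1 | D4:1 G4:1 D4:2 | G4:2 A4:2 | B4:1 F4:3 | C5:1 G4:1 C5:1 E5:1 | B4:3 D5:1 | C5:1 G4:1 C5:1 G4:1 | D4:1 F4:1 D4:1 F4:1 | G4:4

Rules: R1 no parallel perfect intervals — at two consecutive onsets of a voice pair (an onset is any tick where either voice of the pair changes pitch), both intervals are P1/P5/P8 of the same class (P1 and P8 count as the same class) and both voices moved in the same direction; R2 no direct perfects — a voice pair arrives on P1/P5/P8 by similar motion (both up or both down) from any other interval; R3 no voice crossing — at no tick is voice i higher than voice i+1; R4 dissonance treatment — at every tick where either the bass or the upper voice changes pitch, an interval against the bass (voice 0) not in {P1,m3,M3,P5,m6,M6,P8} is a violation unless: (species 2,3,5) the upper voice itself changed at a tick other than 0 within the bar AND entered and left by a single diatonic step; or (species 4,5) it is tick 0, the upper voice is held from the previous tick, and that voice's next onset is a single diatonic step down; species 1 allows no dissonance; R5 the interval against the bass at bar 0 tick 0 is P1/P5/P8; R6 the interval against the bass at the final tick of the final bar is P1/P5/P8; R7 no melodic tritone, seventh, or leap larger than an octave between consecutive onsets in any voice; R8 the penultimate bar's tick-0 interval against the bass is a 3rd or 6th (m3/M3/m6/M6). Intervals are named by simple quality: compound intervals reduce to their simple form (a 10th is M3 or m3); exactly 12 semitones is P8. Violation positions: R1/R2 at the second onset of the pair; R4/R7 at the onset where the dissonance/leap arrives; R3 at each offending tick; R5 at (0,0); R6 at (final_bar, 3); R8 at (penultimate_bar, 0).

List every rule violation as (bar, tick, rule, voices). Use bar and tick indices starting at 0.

(1, 1, R4, (0, 1))
(1, 2, R7, (1,))
(3, 0, R2, (0, 1))
(4, 1, R7, (1,))
(8, 0, R7, (0,))
(9, 0, R1, (0, 1))

bar 0: v0=G3 v1=G4 downbeat P8
bar 1: v0=A3 v1=F4 downbeat m6
bar 2: v0=B3 v1=D4 downbeat m3
bar 3: v0=C4 v1=G4 downbeat P5
bar 4: v0=D4 v1=B4 downbeat M6
bar 5: v0=E4 v1=C5 downbeat m6
bar 6: v0=D4 v1=B4 downbeat M6
bar 7: v0=E4 v1=C5 downbeat m6
bar 8: v0=F3 v1=D4 downbeat M6
bar 9: v0=G3 v1=G4 downbeat P8
  -> R4 @ bar 1 tick 1 v(0, 1): A3/D5 P4 untreated
  -> R7 @ bar 1 tick 2 v(1,): D5->C4 leap 14st
  -> R2 @ bar 3 tick 0 v(0, 1): B3/D4 m3 -> C4/G4 P5 similar
  -> R7 @ bar 4 tick 1 v(1,): B4->F4 leap 6st
  -> R7 @ bar 8 tick 0 v(0,): E4->F3 leap 11st
  -> R1 @ bar 9 tick 0 v(0, 1): F3/F4 P8 -> G3/G4 P8 similar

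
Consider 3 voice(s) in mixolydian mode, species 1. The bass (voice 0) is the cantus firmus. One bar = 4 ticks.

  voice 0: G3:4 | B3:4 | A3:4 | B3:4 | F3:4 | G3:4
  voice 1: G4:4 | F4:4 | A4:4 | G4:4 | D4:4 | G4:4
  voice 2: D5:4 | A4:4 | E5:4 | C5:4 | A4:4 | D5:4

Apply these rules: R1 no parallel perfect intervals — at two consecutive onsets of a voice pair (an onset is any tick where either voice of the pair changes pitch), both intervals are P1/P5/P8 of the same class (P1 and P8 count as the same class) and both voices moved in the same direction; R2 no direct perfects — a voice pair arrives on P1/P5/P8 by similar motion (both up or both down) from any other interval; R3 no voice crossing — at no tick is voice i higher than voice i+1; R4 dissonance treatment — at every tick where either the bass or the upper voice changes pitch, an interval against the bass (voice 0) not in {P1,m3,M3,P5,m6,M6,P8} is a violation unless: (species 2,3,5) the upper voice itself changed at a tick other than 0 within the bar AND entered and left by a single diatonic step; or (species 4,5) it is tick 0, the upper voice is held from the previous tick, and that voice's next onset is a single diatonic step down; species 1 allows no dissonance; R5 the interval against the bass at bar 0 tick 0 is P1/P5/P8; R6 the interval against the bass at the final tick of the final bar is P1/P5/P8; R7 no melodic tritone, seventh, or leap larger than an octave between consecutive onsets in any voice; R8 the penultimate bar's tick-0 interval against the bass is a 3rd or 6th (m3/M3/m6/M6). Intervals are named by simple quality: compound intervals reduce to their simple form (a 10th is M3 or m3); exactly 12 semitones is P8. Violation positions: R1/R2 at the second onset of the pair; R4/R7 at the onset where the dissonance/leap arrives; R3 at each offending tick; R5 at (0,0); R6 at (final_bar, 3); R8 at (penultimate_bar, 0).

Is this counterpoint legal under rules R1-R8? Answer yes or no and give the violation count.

No (9 violations)

bar 0: v0=G3 v1=G4 v2=D5 (P5)
bar 1: v0=B3 v1=F4 v2=A4 (m7)
bar 2: v0=A3 v1=A4 v2=E5 (P5)
bar 3: v0=B3 v1=G4 v2=C5 (m2)
bar 4: v0=F3 v1=D4 v2=A4 (M3)
bar 5: v0=G3 v1=G4 v2=D5 (P5)
  R4 @ bar1.0: B3/F4 TT untreated
  R4 @ bar1.0: B3/A4 m7 untreated
  R2 @ bar2.0: F4/A4 M3 -> A4/E5 P5 similar
  R4 @ bar3.0: B3/C5 m2 untreated
  R2 @ bar4.0: G4/C5 P4 -> D4/A4 P5 similar
  R7 @ bar4.0: B3->F3 leap 6st
  R1 @ bar5.0: D4/A4 P5 -> G4/D5 P5 similar
  R2 @ bar5.0: F3/D4 M6 -> G3/G4 P8 similar
  R2 @ bar5.0: F3/A4 M3 -> G3/D5 P5 similar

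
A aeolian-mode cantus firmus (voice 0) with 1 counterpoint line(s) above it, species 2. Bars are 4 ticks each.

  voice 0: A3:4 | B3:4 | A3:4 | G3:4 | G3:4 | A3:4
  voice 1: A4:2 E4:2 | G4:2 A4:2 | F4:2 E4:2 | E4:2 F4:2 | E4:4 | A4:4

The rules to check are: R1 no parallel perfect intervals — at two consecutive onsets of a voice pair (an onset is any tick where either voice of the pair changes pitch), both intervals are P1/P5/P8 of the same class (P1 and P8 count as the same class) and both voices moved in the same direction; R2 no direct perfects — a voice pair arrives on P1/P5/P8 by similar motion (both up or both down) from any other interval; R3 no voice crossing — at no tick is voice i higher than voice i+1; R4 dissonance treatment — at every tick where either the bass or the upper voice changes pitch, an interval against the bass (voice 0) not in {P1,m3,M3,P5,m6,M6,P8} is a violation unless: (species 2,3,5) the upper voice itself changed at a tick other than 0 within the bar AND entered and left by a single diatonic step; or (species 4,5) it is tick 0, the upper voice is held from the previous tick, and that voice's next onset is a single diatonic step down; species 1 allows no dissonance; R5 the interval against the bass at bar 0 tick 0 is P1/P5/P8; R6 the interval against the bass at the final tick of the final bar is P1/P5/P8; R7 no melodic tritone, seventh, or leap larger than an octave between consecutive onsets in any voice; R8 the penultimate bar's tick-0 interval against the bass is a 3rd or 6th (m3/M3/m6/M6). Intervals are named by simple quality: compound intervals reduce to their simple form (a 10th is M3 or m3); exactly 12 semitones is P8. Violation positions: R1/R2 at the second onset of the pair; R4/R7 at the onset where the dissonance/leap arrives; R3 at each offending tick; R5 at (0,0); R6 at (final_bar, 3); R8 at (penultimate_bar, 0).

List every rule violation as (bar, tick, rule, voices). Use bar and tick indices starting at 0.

bar 0: v0=A3 v1=A4 downbeat P8
bar 1: v0=B3 v1=G4 downbeat m6
bar 2: v0=A3 v1=F4 downbeat m6
bar 3: v0=G3 v1=E4 downbeat M6
bar 4: v0=G3 v1=E4 downbeat M6
bar 5: v0=A3 v1=A4 downbeat P8
  -> R4 @ bar 1 tick 2 v(0, 1): B3/A4 m7 untreated
  -> R2 @ bar 5 tick 0 v(0, 1): G3/E4 M6 -> A3/A4 P8 similar

(1, 2, R4, (0, 1))
(5, 0, R2, (0, 1))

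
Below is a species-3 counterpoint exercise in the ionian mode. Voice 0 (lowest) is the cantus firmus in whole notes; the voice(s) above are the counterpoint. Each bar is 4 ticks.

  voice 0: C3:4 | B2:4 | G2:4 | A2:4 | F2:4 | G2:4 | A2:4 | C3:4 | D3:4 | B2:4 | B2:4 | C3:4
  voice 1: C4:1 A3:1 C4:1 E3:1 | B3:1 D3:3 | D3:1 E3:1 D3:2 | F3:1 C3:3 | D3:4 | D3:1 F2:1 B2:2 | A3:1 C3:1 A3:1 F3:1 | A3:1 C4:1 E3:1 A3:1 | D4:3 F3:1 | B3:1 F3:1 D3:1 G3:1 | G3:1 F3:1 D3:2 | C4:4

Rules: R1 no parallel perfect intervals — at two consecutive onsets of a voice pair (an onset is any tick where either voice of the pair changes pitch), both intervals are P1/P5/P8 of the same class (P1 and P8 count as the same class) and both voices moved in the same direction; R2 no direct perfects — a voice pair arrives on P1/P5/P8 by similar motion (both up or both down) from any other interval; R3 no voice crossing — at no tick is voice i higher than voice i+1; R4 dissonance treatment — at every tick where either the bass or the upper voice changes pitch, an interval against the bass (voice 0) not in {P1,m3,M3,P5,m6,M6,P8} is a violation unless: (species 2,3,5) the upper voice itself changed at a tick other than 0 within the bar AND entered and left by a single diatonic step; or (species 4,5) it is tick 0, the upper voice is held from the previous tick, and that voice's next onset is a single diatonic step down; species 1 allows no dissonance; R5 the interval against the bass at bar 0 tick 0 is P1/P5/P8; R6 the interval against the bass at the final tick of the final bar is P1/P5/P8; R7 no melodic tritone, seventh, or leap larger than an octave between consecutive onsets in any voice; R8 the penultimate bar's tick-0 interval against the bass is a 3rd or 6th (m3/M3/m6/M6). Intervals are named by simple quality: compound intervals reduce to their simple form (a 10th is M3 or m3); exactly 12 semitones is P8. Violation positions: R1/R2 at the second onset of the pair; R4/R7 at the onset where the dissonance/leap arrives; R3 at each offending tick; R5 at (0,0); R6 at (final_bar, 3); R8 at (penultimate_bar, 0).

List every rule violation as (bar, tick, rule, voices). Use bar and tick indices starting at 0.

bar 0: v0=C3 v1=C4 downbeat P8
bar 1: v0=B2 v1=B3 downbeat P8
bar 2: v0=G2 v1=D3 downbeat P5
bar 3: v0=A2 v1=F3 downbeat m6
bar 4: v0=F2 v1=D3 downbeat M6
bar 5: v0=G2 v1=D3 downbeat P5
bar 6: v0=A2 v1=A3 downbeat P8
bar 7: v0=C3 v1=A3 downbeat M6
bar 8: v0=D3 v1=D4 downbeat P8
bar 9: v0=B2 v1=B3 downbeat P8
bar 10: v0=B2 v1=G3 downbeat m6
bar 11: v0=C3 v1=C4 downbeat P8
  -> R3 @ bar 5 tick 1 v(0, 1): G2 above F2
  -> R4 @ bar 5 tick 1 v(0, 1): G2/F2 M2 untreated
  -> R7 @ bar 5 tick 2 v(1,): F2->B2 leap 6st
  -> R2 @ bar 6 tick 0 v(0, 1): G2/B2 M3 -> A2/A3 P8 similar
  -> R7 @ bar 6 tick 0 v(1,): B2->A3 leap 10st
  -> R2 @ bar 8 tick 0 v(0, 1): C3/A3 M6 -> D3/D4 P8 similar
  -> R7 @ bar 9 tick 0 v(1,): F3->B3 leap 6st
  -> R4 @ bar 9 tick 1 v(0, 1): B2/F3 TT untreated
  -> R7 @ bar 9 tick 1 v(1,): B3->F3 leap 6st
  -> R4 @ bar 10 tick 1 v(0, 1): B2/F3 TT untreated
  -> R2 @ bar 11 tick 0 v(0, 1): B2/D3 m3 -> C3/C4 P8 similar
  -> R7 @ bar 11 tick 0 v(1,): D3->C4 leap 10st

(5, 1, R3, (0, 1))
(5, 1, R4, (0, 1))
(5, 2, R7, (1,))
(6, 0, R2, (0, 1))
(6, 0, R7, (1,))
(8, 0, R2, (0, 1))
(9, 0, R7, (1,))
(9, 1, R4, (0, 1))
(9, 1, R7, (1,))
(10, 1, R4, (0, 1))
(11, 0, R2, (0, 1))
(11, 0, R7, (1,))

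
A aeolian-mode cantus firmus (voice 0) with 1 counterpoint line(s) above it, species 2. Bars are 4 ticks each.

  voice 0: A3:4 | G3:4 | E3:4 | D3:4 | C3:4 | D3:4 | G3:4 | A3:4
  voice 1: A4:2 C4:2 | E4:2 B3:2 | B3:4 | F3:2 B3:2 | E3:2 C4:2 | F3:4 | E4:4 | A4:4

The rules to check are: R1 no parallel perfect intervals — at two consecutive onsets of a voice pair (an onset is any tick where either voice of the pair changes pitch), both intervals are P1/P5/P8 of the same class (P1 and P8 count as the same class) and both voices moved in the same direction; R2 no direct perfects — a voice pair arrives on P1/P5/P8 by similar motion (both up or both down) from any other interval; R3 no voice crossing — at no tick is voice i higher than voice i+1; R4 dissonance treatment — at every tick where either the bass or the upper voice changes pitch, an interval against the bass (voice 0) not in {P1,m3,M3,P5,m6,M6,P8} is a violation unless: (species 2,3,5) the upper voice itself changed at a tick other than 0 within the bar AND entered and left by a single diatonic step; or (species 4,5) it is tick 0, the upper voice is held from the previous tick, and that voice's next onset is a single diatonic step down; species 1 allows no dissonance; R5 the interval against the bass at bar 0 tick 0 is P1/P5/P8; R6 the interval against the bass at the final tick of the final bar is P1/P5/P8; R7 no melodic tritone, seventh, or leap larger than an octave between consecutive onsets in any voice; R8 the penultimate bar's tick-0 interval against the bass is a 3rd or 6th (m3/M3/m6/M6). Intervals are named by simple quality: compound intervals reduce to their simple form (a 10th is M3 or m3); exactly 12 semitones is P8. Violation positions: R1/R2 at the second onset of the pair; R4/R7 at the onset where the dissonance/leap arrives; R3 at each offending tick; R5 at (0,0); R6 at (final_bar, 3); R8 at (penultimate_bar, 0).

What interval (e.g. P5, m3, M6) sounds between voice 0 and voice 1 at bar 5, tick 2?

voice 0=D3 voice 1=F3 -> m3

m3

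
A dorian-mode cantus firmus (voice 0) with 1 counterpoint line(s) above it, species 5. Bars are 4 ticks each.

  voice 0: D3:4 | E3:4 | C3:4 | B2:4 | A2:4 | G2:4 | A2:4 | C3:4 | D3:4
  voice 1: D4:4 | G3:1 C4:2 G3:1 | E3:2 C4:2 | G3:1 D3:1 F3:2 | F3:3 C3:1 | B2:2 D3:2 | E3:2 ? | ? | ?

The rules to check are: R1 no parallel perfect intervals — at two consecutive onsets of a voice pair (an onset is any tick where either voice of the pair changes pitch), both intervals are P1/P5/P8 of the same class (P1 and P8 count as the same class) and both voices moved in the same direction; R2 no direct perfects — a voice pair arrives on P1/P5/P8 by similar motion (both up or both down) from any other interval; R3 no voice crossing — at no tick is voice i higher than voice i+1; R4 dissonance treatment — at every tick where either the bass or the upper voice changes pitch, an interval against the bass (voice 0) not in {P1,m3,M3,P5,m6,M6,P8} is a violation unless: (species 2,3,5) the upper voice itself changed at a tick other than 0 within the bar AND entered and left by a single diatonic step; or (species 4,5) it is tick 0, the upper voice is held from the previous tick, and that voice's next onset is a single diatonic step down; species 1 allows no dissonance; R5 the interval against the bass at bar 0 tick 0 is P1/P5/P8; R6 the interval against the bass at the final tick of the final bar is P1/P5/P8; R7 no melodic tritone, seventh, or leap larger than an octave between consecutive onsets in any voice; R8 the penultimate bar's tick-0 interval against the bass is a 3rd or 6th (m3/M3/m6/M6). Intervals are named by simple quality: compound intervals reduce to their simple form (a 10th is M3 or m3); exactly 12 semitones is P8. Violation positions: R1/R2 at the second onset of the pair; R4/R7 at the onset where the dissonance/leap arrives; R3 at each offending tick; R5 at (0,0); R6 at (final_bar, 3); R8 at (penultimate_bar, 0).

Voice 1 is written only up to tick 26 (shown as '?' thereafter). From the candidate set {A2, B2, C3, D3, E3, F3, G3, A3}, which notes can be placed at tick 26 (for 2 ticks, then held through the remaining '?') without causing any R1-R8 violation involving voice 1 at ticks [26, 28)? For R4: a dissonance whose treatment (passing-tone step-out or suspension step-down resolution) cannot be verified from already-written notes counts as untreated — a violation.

{A2, A3, C3, E3, F3}

A2: legal
B2: violates R4
C3: legal
D3: violates R4
E3: legal
F3: legal
G3: violates R4
A3: legal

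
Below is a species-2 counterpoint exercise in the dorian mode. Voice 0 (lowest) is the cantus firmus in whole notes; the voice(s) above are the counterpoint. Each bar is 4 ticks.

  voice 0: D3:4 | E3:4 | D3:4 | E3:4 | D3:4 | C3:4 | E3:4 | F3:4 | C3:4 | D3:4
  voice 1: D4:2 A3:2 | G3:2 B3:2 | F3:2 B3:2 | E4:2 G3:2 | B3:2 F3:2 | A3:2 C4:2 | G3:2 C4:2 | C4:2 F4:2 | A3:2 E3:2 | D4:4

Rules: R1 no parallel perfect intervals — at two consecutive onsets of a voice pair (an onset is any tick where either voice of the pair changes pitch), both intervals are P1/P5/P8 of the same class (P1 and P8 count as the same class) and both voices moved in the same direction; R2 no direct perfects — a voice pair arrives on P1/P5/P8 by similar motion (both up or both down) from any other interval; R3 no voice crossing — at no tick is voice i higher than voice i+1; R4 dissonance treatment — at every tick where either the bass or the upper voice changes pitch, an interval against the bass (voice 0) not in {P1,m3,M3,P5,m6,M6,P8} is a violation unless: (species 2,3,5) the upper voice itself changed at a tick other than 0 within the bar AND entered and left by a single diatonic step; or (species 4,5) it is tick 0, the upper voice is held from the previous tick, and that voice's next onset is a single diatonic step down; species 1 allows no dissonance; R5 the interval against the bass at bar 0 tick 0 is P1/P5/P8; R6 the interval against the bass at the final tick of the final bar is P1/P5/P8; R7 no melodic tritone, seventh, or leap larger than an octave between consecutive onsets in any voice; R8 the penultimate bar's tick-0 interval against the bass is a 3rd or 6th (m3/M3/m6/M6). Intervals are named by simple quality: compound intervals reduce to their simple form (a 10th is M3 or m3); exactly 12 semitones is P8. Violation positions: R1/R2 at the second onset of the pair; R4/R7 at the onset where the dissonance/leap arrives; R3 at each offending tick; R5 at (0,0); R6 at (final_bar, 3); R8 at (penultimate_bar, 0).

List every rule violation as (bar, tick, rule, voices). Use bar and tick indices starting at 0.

(2, 0, R7, (1,))
(2, 2, R7, (1,))
(3, 0, R2, (0, 1))
(4, 2, R7, (1,))
(9, 0, R2, (0, 1))
(9, 0, R7, (1,))

bar 0: v0=D3 v1=D4 downbeat P8
bar 1: v0=E3 v1=G3 downbeat m3
bar 2: v0=D3 v1=F3 downbeat m3
bar 3: v0=E3 v1=E4 downbeat P8
bar 4: v0=D3 v1=B3 downbeat M6
bar 5: v0=C3 v1=A3 downbeat M6
bar 6: v0=E3 v1=G3 downbeat m3
bar 7: v0=F3 v1=C4 downbeat P5
bar 8: v0=C3 v1=A3 downbeat M6
bar 9: v0=D3 v1=D4 downbeat P8
  -> R7 @ bar 2 tick 0 v(1,): B3->F3 leap 6st
  -> R7 @ bar 2 tick 2 v(1,): F3->B3 leap 6st
  -> R2 @ bar 3 tick 0 v(0, 1): D3/B3 M6 -> E3/E4 P8 similar
  -> R7 @ bar 4 tick 2 v(1,): B3->F3 leap 6st
  -> R2 @ bar 9 tick 0 v(0, 1): C3/E3 M3 -> D3/D4 P8 similar
  -> R7 @ bar 9 tick 0 v(1,): E3->D4 leap 10st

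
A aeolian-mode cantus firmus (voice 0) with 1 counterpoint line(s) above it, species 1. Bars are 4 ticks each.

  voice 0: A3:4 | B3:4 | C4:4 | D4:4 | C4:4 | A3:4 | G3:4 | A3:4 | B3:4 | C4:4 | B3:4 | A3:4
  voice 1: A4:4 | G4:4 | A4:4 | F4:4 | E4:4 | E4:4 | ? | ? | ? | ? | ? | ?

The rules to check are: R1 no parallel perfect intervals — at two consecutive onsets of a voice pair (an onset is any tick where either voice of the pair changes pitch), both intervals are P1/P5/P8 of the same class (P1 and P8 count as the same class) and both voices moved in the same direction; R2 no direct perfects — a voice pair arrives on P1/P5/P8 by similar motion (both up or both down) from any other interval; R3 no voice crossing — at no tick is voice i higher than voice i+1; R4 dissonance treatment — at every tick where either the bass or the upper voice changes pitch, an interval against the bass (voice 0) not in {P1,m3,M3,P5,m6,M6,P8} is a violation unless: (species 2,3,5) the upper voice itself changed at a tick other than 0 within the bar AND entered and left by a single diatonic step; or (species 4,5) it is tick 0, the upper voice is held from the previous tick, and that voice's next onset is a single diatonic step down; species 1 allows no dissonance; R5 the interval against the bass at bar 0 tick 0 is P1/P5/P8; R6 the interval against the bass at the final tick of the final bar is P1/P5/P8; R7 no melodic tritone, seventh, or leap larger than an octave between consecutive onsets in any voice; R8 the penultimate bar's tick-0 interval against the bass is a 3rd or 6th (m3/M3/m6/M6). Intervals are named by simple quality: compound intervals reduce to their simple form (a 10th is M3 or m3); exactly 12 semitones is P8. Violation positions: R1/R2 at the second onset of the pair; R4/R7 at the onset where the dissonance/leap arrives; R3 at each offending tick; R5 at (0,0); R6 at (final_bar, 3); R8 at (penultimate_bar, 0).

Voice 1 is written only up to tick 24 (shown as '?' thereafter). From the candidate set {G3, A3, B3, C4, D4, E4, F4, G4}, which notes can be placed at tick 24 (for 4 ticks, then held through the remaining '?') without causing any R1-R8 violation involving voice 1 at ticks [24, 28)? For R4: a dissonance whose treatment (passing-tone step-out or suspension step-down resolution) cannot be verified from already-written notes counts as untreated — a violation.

G3: violates R2
A3: violates R4
B3: legal
C4: violates R4
D4: violates R1
E4: legal
F4: violates R4
G4: legal

{B3, E4, G4}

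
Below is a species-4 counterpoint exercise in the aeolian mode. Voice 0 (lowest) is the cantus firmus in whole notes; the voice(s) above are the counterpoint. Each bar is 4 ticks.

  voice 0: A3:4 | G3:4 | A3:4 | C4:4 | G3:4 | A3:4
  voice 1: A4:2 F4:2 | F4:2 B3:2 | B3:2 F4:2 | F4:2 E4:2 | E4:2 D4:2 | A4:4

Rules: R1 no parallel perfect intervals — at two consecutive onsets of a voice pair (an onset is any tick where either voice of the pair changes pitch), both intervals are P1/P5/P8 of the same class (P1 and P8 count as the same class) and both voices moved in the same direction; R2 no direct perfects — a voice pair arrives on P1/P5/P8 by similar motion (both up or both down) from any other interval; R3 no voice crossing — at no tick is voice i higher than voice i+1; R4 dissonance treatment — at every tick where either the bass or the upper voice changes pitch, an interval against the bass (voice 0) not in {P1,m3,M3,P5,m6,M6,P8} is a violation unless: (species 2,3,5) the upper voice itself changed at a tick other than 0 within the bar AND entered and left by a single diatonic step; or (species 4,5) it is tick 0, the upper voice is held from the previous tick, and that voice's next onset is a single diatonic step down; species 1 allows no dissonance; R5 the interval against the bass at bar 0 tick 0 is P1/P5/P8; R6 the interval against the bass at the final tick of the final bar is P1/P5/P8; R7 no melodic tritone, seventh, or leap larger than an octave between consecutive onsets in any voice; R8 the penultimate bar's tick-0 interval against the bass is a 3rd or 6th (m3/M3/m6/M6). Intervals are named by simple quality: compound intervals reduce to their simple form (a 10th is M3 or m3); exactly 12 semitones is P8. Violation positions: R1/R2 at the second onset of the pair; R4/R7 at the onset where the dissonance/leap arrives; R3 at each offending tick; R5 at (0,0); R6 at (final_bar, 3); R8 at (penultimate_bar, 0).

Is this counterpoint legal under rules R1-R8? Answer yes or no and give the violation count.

bar 0: v0=A3 v1=A4 (P8)
bar 1: v0=G3 v1=F4 (m7)
bar 2: v0=A3 v1=B3 (M2)
bar 3: v0=C4 v1=F4 (P4)
bar 4: v0=G3 v1=E4 (M6)
bar 5: v0=A3 v1=A4 (P8)
  R4 @ bar1.0: G3/F4 m7 untreated
  R7 @ bar1.2: F4->B3 leap 6st
  R4 @ bar2.0: A3/B3 M2 untreated
  R7 @ bar2.2: B3->F4 leap 6st
  R2 @ bar5.0: G3/D4 P5 -> A3/A4 P8 similar

No (5 violations)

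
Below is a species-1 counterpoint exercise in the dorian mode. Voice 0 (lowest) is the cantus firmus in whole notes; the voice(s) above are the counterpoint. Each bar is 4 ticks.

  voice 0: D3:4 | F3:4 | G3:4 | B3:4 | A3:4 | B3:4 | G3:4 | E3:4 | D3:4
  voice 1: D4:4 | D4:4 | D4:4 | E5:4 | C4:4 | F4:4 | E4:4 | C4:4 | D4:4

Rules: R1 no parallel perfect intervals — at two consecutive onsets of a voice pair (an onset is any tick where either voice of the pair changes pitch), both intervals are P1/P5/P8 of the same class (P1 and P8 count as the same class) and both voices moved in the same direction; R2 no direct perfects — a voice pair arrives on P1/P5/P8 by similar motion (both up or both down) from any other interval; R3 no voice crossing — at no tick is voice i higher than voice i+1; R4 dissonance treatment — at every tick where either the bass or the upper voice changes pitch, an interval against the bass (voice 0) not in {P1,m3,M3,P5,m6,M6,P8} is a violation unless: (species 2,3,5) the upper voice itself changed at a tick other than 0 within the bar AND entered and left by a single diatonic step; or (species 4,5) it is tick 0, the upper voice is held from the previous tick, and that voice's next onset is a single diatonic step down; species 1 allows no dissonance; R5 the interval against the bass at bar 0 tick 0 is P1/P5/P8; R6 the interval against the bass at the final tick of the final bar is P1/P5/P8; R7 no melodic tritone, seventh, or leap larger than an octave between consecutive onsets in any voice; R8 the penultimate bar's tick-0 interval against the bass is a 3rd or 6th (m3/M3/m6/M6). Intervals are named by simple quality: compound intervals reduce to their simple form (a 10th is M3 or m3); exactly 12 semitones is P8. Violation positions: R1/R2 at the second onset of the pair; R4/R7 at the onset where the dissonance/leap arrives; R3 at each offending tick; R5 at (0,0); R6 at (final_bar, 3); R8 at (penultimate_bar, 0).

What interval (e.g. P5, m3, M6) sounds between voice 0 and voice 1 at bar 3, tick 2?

P4

voice 0=B3 voice 1=E5 -> P4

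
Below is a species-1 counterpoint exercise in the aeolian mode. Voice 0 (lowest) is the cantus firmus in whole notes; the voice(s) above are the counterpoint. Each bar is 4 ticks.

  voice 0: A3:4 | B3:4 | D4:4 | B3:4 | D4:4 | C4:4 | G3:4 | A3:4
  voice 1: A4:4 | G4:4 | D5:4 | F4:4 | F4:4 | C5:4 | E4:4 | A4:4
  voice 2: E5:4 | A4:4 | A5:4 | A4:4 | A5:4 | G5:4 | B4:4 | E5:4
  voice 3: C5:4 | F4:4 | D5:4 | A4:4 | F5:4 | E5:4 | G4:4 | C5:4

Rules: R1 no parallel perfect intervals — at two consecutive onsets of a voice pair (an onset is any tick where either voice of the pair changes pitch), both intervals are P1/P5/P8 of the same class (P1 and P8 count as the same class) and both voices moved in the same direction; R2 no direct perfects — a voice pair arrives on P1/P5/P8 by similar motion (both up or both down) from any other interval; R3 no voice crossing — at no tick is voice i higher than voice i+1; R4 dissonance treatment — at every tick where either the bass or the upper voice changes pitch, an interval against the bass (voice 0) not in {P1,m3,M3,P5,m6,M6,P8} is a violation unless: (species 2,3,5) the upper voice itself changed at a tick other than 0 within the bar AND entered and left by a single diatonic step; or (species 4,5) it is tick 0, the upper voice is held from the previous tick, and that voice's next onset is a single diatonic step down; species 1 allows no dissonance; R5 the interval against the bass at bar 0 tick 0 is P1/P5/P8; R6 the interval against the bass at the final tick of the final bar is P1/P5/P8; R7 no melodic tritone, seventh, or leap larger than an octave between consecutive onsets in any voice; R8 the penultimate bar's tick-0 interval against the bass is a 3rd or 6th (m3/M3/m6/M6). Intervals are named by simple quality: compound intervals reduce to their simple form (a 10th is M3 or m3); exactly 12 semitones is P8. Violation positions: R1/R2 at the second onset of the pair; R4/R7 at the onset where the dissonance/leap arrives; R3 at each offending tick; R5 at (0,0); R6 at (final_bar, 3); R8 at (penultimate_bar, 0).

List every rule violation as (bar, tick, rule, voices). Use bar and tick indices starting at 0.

(0, 0, R3, (2, 3))
(0, 0, R5, (0, 3))
(0, 1, R3, (2, 3))
(0, 2, R3, (2, 3))
(0, 3, R3, (2, 3))
(1, 0, R3, (2, 3))
(1, 0, R4, (0, 2))
(1, 0, R4, (0, 3))
(1, 1, R3, (2, 3))
(1, 2, R3, (2, 3))
(1, 3, R3, (2, 3))
(2, 0, R2, (0, 1))
(2, 0, R2, (0, 2))
(2, 0, R2, (0, 3))
(2, 0, R2, (1, 2))
(2, 0, R2, (1, 3))
(2, 0, R2, (2, 3))
(2, 0, R3, (2, 3))
(2, 1, R3, (2, 3))
(2, 2, R3, (2, 3))
(2, 3, R3, (2, 3))
(3, 0, R2, (2, 3))
(3, 0, R4, (0, 1))
(3, 0, R4, (0, 2))
(3, 0, R4, (0, 3))
(4, 0, R2, (0, 2))
(4, 0, R3, (2, 3))
(4, 1, R3, (2, 3))
(4, 2, R3, (2, 3))
(4, 3, R3, (2, 3))
(5, 0, R1, (0, 2))
(5, 0, R3, (2, 3))
(5, 1, R3, (2, 3))
(5, 2, R3, (2, 3))
(5, 3, R3, (2, 3))
(6, 0, R1, (1, 2))
(6, 0, R2, (0, 3))
(6, 0, R3, (2, 3))
(6, 0, R8, (0, 3))
(6, 1, R3, (2, 3))
(6, 2, R3, (2, 3))
(6, 3, R3, (2, 3))
(7, 0, R1, (1, 2))
(7, 0, R2, (0, 1))
(7, 0, R2, (0, 2))
(7, 0, R3, (2, 3))
(7, 1, R3, (2, 3))
(7, 2, R3, (2, 3))
(7, 3, R3, (2, 3))
(7, 3, R6, (0, 3))

bar 0: v0=A3 v1=A4 v2=E5 v3=C5 downbeat m3
bar 1: v0=B3 v1=G4 v2=A4 v3=F4 downbeat TT
bar 2: v0=D4 v1=D5 v2=A5 v3=D5 downbeat P8
bar 3: v0=B3 v1=F4 v2=A4 v3=A4 downbeat m7
bar 4: v0=D4 v1=F4 v2=A5 v3=F5 downbeat m3
bar 5: v0=C4 v1=C5 v2=G5 v3=E5 downbeat M3
bar 6: v0=G3 v1=E4 v2=B4 v3=G4 downbeat P8
bar 7: v0=A3 v1=A4 v2=E5 v3=C5 downbeat m3
  -> R3 @ bar 0 tick 0 v(2, 3): E5 above C5
  -> R5 @ bar 0 tick 0 v(0, 3): opens on m3
  -> R3 @ bar 0 tick 1 v(2, 3): E5 above C5
  -> R3 @ bar 0 tick 2 v(2, 3): E5 above C5
  -> R3 @ bar 0 tick 3 v(2, 3): E5 above C5
  -> R3 @ bar 1 tick 0 v(2, 3): A4 above F4
  -> R4 @ bar 1 tick 0 v(0, 2): B3/A4 m7 untreated
  -> R4 @ bar 1 tick 0 v(0, 3): B3/F4 TT untreated
  -> R3 @ bar 1 tick 1 v(2, 3): A4 above F4
  -> R3 @ bar 1 tick 2 v(2, 3): A4 above F4
  -> R3 @ bar 1 tick 3 v(2, 3): A4 above F4
  -> R2 @ bar 2 tick 0 v(0, 1): B3/G4 m6 -> D4/D5 P8 similar
  -> R2 @ bar 2 tick 0 v(0, 2): B3/A4 m7 -> D4/A5 P5 similar
  -> R2 @ bar 2 tick 0 v(0, 3): B3/F4 TT -> D4/D5 P8 similar
  -> R2 @ bar 2 tick 0 v(1, 2): G4/A4 M2 -> D5/A5 P5 similar
  -> R2 @ bar 2 tick 0 v(1, 3): G4/F4 M2 -> D5/D5 P1 similar
  -> R2 @ bar 2 tick 0 v(2, 3): A4/F4 M3 -> A5/D5 P5 similar
  -> R3 @ bar 2 tick 0 v(2, 3): A5 above D5
  -> R3 @ bar 2 tick 1 v(2, 3): A5 above D5
  -> R3 @ bar 2 tick 2 v(2, 3): A5 above D5
  -> R3 @ bar 2 tick 3 v(2, 3): A5 above D5
  -> R2 @ bar 3 tick 0 v(2, 3): A5/D5 P5 -> A4/A4 P1 similar
  -> R4 @ bar 3 tick 0 v(0, 1): B3/F4 TT untreated
  -> R4 @ bar 3 tick 0 v(0, 2): B3/A4 m7 untreated
  -> R4 @ bar 3 tick 0 v(0, 3): B3/A4 m7 untreated
  -> R2 @ bar 4 tick 0 v(0, 2): B3/A4 m7 -> D4/A5 P5 similar
  -> R3 @ bar 4 tick 0 v(2, 3): A5 above F5
  -> R3 @ bar 4 tick 1 v(2, 3): A5 above F5
  -> R3 @ bar 4 tick 2 v(2, 3): A5 above F5
  -> R3 @ bar 4 tick 3 v(2, 3): A5 above F5
  -> R1 @ bar 5 tick 0 v(0, 2): D4/A5 P5 -> C4/G5 P5 similar
  -> R3 @ bar 5 tick 0 v(2, 3): G5 above E5
  -> R3 @ bar 5 tick 1 v(2, 3): G5 above E5
  -> R3 @ bar 5 tick 2 v(2, 3): G5 above E5
  -> R3 @ bar 5 tick 3 v(2, 3): G5 above E5
  -> R1 @ bar 6 tick 0 v(1, 2): C5/G5 P5 -> E4/B4 P5 similar
  -> R2 @ bar 6 tick 0 v(0, 3): C4/E5 M3 -> G3/G4 P8 similar
  -> R3 @ bar 6 tick 0 v(2, 3): B4 above G4
  -> R8 @ bar 6 tick 0 v(0, 3): penult P8 not 3rd/6th
  -> R3 @ bar 6 tick 1 v(2, 3): B4 above G4
  -> R3 @ bar 6 tick 2 v(2, 3): B4 above G4
  -> R3 @ bar 6 tick 3 v(2, 3): B4 above G4
  -> R1 @ bar 7 tick 0 v(1, 2): E4/B4 P5 -> A4/E5 P5 similar
  -> R2 @ bar 7 tick 0 v(0, 1): G3/E4 M6 -> A3/A4 P8 similar
  -> R2 @ bar 7 tick 0 v(0, 2): G3/B4 M3 -> A3/E5 P5 similar
  -> R3 @ bar 7 tick 0 v(2, 3): E5 above C5
  -> R3 @ bar 7 tick 1 v(2, 3): E5 above C5
  -> R3 @ bar 7 tick 2 v(2, 3): E5 above C5
  -> R3 @ bar 7 tick 3 v(2, 3): E5 above C5
  -> R6 @ bar 7 tick 3 v(0, 3): closes on m3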